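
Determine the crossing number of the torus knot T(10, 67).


For a torus knot T(p, q) with gcd(p,q)=1,
the crossing number is min(p*(q-1), q*(p-1)).
p*(q-1) = 10*66 = 660
q*(p-1) = 67*9 = 603
min(660, 603) = 603

603


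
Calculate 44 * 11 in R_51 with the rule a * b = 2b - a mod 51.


44 * 11 = 2*11 - 44 mod 51
= 22 - 44 mod 51
= -22 mod 51 = 29

29


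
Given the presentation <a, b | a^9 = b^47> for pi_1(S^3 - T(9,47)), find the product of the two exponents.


The relation is a^9 = b^47.
Product of exponents = 9 * 47
= 423

423


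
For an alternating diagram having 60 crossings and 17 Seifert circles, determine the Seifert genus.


For alternating knots, g = (c - s + 1)/2.
= (60 - 17 + 1)/2
= 44/2 = 22

22


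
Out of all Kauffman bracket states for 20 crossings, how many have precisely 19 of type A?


We choose which 19 of 20 crossings get A-smoothings.
C(20, 19) = 20! / (19! * 1!)
= 20

20


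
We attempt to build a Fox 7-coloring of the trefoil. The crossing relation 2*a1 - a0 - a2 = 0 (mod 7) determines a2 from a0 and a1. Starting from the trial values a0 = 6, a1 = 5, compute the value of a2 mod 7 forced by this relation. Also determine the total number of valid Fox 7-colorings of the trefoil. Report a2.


Step 1: Apply the given crossing relation 2*a1 - a0 - a2 = 0 (mod 7).
  a2 = 2*a1 - a0 mod 7
  a2 = 2*5 - 6 mod 7
  a2 = 10 - 6 mod 7
  a2 = 4 mod 7 = 4
Step 2: The trefoil has determinant 3.
  Number of Fox p-colorings (p prime) is p^2 if p = 3, else p.
  Since 7 does not divide 3, only trivial (constant) colorings exist.
  (So the trial a0 = 6, a1 = 5 with a0 != a1 does NOT extend to a valid coloring of the whole trefoil: the other two crossing relations require 3*(a1 - a0) = 0 (mod 7), which fails.)
  Total colorings = 7
Step 3: a2 = 4, total Fox 7-colorings = 7

4


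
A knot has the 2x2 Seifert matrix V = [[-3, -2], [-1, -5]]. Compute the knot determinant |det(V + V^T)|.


Step 1: Form V + V^T where V = [[-3, -2], [-1, -5]]
  V^T = [[-3, -1], [-2, -5]]
  V + V^T = [[-6, -3], [-3, -10]]
Step 2: det(V + V^T) = (-6)*(-10) - (-3)*(-3)
  = 60 - 9 = 51
Step 3: Knot determinant = |det(V + V^T)| = |51| = 51

51


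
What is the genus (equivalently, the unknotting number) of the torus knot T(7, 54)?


For a torus knot T(p,q), both the unknotting number and genus equal (p-1)(q-1)/2.
= (7-1)(54-1)/2
= 6*53/2
= 318/2 = 159

159


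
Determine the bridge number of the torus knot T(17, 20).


The bridge number of T(p,q) is min(p,q).
min(17, 20) = 17

17


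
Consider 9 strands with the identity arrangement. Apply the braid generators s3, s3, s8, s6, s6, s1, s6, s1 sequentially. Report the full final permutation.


Starting with identity [1, 2, 3, 4, 5, 6, 7, 8, 9].
Apply generators in sequence:
  After s3: [1, 2, 4, 3, 5, 6, 7, 8, 9]
  After s3: [1, 2, 3, 4, 5, 6, 7, 8, 9]
  After s8: [1, 2, 3, 4, 5, 6, 7, 9, 8]
  After s6: [1, 2, 3, 4, 5, 7, 6, 9, 8]
  After s6: [1, 2, 3, 4, 5, 6, 7, 9, 8]
  After s1: [2, 1, 3, 4, 5, 6, 7, 9, 8]
  After s6: [2, 1, 3, 4, 5, 7, 6, 9, 8]
  After s1: [1, 2, 3, 4, 5, 7, 6, 9, 8]
Final permutation: [1, 2, 3, 4, 5, 7, 6, 9, 8]

[1, 2, 3, 4, 5, 7, 6, 9, 8]


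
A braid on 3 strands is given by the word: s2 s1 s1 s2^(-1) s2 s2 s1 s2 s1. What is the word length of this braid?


The word length counts the number of generators (including inverses).
Listing each generator: s2, s1, s1, s2^(-1), s2, s2, s1, s2, s1
There are 9 generators in this braid word.

9


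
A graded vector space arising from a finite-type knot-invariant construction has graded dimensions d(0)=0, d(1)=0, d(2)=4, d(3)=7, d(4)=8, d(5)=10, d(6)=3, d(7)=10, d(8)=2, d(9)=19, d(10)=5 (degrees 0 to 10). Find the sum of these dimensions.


Total dimension = d(0) + d(1) + ... + d(10)
= 0 + 0 + 4 + 7 + 8 + 10 + 3 + 10 + 2 + 19 + 5
= 68

68


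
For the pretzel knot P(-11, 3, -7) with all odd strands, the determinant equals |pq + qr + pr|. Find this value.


Step 1: Compute pq + qr + pr.
pq = (-11)*3 = -33
qr = 3*(-7) = -21
pr = (-11)*(-7) = 77
pq + qr + pr = -33 + (-21) + 77 = 23
Step 2: Take absolute value.
det(P(-11,3,-7)) = |23| = 23

23


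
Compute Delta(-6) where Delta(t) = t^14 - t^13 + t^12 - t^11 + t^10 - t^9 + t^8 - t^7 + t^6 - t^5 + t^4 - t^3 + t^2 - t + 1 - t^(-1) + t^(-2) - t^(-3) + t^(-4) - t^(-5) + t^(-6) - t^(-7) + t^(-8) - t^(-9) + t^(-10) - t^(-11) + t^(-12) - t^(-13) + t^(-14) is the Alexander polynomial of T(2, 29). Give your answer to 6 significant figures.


Substituting t = -6 into Delta(t) = t^14 - t^13 + t^12 - t^11 + t^10 - t^9 + t^8 - t^7 + t^6 - t^5 + t^4 - t^3 + t^2 - t + 1 - t^(-1) + t^(-2) - t^(-3) + t^(-4) - t^(-5) + t^(-6) - t^(-7) + t^(-8) - t^(-9) + t^(-10) - t^(-11) + t^(-12) - t^(-13) + t^(-14):
Term values: (78364164096) + (13060694016) + (2176782336) + (362797056) + (60466176) + (10077696) + (1679616) + (279936) + (46656) + (7776) + (1296) + (216) + (36) + (6) + (1) + (0.166667) + (0.0277778) + (0.00462963) + (0.000771605) + (0.000128601) + (2.14335e-05) + (3.57225e-06) + (5.95374e-07) + (9.9229e-08) + (1.65382e-08) + (2.75636e-09) + (4.59394e-10) + (7.65656e-11) + (1.27609e-11)
Sum = 9.403699692e+10
Rounded to 6 significant figures: 9.4037e+10

9.4037e+10


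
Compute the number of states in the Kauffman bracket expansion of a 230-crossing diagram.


Each crossing contributes 2 choices (A-smoothing or B-smoothing).
Total states = 2^230 = 1725436586697640946858688965569256363112777243042596638790631055949824

1725436586697640946858688965569256363112777243042596638790631055949824


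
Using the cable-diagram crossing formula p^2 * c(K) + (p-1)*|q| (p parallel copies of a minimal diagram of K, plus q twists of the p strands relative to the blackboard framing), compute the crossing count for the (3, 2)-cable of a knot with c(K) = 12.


Step 1: Each of the c(K) crossings of the companion diagram becomes p*p = p^2 crossings among the p parallel strands, and each of the |q| twists s_1 s_2 ... s_(p-1) adds (p-1) crossings.
  Crossings = p^2 * c(K) + (p-1)*|q|
Step 2: = 3^2 * 12 + (3-1)*2
Step 3: = 9*12 + 2*2
Step 4: = 108 + 4 = 112

112


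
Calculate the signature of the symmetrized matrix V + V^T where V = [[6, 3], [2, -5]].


Step 1: V + V^T = [[12, 5], [5, -10]]
Step 2: trace = 2, det = -145
Step 3: Discriminant = 2^2 - 4*(-145) = 584
Step 4: Eigenvalues: 13.083, -11.083
Step 5: Signature = (# positive eigenvalues) - (# negative eigenvalues) = 0

0


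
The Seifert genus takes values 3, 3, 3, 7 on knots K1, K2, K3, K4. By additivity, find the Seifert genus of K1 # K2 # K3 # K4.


The Seifert genus is additive under connected sum.
Seifert genus(K1 # K2 # K3 # K4) = (3) + (3) + (3) + (7)
= 16

16


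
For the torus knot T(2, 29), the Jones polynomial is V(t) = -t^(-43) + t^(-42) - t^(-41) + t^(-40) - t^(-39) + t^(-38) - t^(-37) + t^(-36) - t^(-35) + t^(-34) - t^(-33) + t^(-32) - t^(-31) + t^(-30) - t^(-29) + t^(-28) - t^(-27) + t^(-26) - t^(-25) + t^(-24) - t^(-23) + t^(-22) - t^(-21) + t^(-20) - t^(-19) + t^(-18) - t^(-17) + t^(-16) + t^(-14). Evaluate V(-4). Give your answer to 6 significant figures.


Substituting t = -4 into V(t) = -t^(-43) + t^(-42) - t^(-41) + t^(-40) - t^(-39) + t^(-38) - t^(-37) + t^(-36) - t^(-35) + t^(-34) - t^(-33) + t^(-32) - t^(-31) + t^(-30) - t^(-29) + t^(-28) - t^(-27) + t^(-26) - t^(-25) + t^(-24) - t^(-23) + t^(-22) - t^(-21) + t^(-20) - t^(-19) + t^(-18) - t^(-17) + t^(-16) + t^(-14):
  (-)t^(-43) = 1.29247e-26
  (+)t^(-42) = 5.16988e-26
  (-)t^(-41) = 2.06795e-25
  (+)t^(-40) = 8.27181e-25
  (-)t^(-39) = 3.30872e-24
  (+)t^(-38) = 1.32349e-23
  (-)t^(-37) = 5.29396e-23
  (+)t^(-36) = 2.11758e-22
  (-)t^(-35) = 8.47033e-22
  (+)t^(-34) = 3.38813e-21
  (-)t^(-33) = 1.35525e-20
  (+)t^(-32) = 5.42101e-20
  (-)t^(-31) = 2.1684e-19
  (+)t^(-30) = 8.67362e-19
  (-)t^(-29) = 3.46945e-18
  (+)t^(-28) = 1.38778e-17
  (-)t^(-27) = 5.55112e-17
  (+)t^(-26) = 2.22045e-16
  (-)t^(-25) = 8.88178e-16
  (+)t^(-24) = 3.55271e-15
  (-)t^(-23) = 1.42109e-14
  (+)t^(-22) = 5.68434e-14
  (-)t^(-21) = 2.27374e-13
  (+)t^(-20) = 9.09495e-13
  (-)t^(-19) = 3.63798e-12
  (+)t^(-18) = 1.45519e-11
  (-)t^(-17) = 5.82077e-11
  (+)t^(-16) = 2.32831e-10
  (+)t^(-14) = 3.72529e-09
Sum = (1.29247e-26) + (5.16988e-26) + (2.06795e-25) + (8.27181e-25) + (3.30872e-24) + (1.32349e-23) + (5.29396e-23) + (2.11758e-22) + (8.47033e-22) + (3.38813e-21) + (1.35525e-20) + (5.42101e-20) + (2.1684e-19) + (8.67362e-19) + (3.46945e-18) + (1.38778e-17) + (5.55112e-17) + (2.22045e-16) + (8.88178e-16) + (3.55271e-15) + (1.42109e-14) + (5.68434e-14) + (2.27374e-13) + (9.09495e-13) + (3.63798e-12) + (1.45519e-11) + (5.82077e-11) + (2.32831e-10) + (3.72529e-09)
= 4.035731157e-09
Rounded to 6 significant figures: 4.03573e-09

4.03573e-09


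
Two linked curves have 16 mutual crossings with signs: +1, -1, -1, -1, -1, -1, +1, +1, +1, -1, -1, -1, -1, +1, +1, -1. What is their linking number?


Step 1: Count positive crossings: 6
Step 2: Count negative crossings: 10
Step 3: Sum of signs = 6 - 10 = -4
Step 4: Linking number = sum/2 = -4/2 = -2

-2


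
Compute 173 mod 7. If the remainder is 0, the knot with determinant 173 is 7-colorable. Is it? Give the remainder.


Step 1: A knot is p-colorable if and only if p divides its determinant.
Step 2: Compute 173 mod 7.
173 = 24 * 7 + 5
Step 3: 173 mod 7 = 5
Step 4: The knot is 7-colorable: no

5


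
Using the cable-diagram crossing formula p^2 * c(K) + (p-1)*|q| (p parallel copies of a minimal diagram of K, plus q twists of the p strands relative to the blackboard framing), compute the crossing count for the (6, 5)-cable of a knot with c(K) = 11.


Step 1: Each of the c(K) crossings of the companion diagram becomes p*p = p^2 crossings among the p parallel strands, and each of the |q| twists s_1 s_2 ... s_(p-1) adds (p-1) crossings.
  Crossings = p^2 * c(K) + (p-1)*|q|
Step 2: = 6^2 * 11 + (6-1)*5
Step 3: = 36*11 + 5*5
Step 4: = 396 + 25 = 421

421


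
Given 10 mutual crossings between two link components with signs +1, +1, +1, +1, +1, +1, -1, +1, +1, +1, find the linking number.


Step 1: Count positive crossings: 9
Step 2: Count negative crossings: 1
Step 3: Sum of signs = 9 - 1 = 8
Step 4: Linking number = sum/2 = 8/2 = 4

4


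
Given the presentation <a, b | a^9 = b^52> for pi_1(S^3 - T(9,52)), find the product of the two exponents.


The relation is a^9 = b^52.
Product of exponents = 9 * 52
= 468

468


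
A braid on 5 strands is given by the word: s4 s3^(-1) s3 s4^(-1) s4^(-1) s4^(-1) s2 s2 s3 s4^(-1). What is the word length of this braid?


The word length counts the number of generators (including inverses).
Listing each generator: s4, s3^(-1), s3, s4^(-1), s4^(-1), s4^(-1), s2, s2, s3, s4^(-1)
There are 10 generators in this braid word.

10


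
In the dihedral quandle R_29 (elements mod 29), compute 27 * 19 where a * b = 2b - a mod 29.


27 * 19 = 2*19 - 27 mod 29
= 38 - 27 mod 29
= 11 mod 29 = 11

11


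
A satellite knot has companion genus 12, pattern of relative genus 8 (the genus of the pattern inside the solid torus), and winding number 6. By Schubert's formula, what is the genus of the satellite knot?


Schubert: g(satellite) = g_rel(pattern) + |winding| * g(companion),
where g_rel(pattern) is the genus of the pattern relative to the solid torus.
= 8 + 6 * 12
= 8 + 72 = 80

80


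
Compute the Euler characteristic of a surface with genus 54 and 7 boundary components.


chi = 2 - 2g - b
= 2 - 2*54 - 7
= 2 - 108 - 7 = -113

-113


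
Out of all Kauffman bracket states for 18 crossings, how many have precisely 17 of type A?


We choose which 17 of 18 crossings get A-smoothings.
C(18, 17) = 18! / (17! * 1!)
= 18

18


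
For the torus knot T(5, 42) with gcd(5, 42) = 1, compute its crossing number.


For a torus knot T(p, q) with gcd(p,q)=1,
the crossing number is min(p*(q-1), q*(p-1)).
p*(q-1) = 5*41 = 205
q*(p-1) = 42*4 = 168
min(205, 168) = 168

168


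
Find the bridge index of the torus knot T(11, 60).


The bridge number of T(p,q) is min(p,q).
min(11, 60) = 11

11


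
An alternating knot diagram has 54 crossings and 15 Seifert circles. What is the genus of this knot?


For alternating knots, g = (c - s + 1)/2.
= (54 - 15 + 1)/2
= 40/2 = 20

20


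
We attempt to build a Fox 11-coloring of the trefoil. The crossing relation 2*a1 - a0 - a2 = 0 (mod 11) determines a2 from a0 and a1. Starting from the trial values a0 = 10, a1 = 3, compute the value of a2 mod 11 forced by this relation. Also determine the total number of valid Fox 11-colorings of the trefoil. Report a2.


Step 1: Apply the given crossing relation 2*a1 - a0 - a2 = 0 (mod 11).
  a2 = 2*a1 - a0 mod 11
  a2 = 2*3 - 10 mod 11
  a2 = 6 - 10 mod 11
  a2 = -4 mod 11 = 7
Step 2: The trefoil has determinant 3.
  Number of Fox p-colorings (p prime) is p^2 if p = 3, else p.
  Since 11 does not divide 3, only trivial (constant) colorings exist.
  (So the trial a0 = 10, a1 = 3 with a0 != a1 does NOT extend to a valid coloring of the whole trefoil: the other two crossing relations require 3*(a1 - a0) = 0 (mod 11), which fails.)
  Total colorings = 11
Step 3: a2 = 7, total Fox 11-colorings = 11

7


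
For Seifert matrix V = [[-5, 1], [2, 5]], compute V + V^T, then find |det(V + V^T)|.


Step 1: Form V + V^T where V = [[-5, 1], [2, 5]]
  V^T = [[-5, 2], [1, 5]]
  V + V^T = [[-10, 3], [3, 10]]
Step 2: det(V + V^T) = (-10)*10 - 3*3
  = -100 - 9 = -109
Step 3: Knot determinant = |det(V + V^T)| = |-109| = 109

109


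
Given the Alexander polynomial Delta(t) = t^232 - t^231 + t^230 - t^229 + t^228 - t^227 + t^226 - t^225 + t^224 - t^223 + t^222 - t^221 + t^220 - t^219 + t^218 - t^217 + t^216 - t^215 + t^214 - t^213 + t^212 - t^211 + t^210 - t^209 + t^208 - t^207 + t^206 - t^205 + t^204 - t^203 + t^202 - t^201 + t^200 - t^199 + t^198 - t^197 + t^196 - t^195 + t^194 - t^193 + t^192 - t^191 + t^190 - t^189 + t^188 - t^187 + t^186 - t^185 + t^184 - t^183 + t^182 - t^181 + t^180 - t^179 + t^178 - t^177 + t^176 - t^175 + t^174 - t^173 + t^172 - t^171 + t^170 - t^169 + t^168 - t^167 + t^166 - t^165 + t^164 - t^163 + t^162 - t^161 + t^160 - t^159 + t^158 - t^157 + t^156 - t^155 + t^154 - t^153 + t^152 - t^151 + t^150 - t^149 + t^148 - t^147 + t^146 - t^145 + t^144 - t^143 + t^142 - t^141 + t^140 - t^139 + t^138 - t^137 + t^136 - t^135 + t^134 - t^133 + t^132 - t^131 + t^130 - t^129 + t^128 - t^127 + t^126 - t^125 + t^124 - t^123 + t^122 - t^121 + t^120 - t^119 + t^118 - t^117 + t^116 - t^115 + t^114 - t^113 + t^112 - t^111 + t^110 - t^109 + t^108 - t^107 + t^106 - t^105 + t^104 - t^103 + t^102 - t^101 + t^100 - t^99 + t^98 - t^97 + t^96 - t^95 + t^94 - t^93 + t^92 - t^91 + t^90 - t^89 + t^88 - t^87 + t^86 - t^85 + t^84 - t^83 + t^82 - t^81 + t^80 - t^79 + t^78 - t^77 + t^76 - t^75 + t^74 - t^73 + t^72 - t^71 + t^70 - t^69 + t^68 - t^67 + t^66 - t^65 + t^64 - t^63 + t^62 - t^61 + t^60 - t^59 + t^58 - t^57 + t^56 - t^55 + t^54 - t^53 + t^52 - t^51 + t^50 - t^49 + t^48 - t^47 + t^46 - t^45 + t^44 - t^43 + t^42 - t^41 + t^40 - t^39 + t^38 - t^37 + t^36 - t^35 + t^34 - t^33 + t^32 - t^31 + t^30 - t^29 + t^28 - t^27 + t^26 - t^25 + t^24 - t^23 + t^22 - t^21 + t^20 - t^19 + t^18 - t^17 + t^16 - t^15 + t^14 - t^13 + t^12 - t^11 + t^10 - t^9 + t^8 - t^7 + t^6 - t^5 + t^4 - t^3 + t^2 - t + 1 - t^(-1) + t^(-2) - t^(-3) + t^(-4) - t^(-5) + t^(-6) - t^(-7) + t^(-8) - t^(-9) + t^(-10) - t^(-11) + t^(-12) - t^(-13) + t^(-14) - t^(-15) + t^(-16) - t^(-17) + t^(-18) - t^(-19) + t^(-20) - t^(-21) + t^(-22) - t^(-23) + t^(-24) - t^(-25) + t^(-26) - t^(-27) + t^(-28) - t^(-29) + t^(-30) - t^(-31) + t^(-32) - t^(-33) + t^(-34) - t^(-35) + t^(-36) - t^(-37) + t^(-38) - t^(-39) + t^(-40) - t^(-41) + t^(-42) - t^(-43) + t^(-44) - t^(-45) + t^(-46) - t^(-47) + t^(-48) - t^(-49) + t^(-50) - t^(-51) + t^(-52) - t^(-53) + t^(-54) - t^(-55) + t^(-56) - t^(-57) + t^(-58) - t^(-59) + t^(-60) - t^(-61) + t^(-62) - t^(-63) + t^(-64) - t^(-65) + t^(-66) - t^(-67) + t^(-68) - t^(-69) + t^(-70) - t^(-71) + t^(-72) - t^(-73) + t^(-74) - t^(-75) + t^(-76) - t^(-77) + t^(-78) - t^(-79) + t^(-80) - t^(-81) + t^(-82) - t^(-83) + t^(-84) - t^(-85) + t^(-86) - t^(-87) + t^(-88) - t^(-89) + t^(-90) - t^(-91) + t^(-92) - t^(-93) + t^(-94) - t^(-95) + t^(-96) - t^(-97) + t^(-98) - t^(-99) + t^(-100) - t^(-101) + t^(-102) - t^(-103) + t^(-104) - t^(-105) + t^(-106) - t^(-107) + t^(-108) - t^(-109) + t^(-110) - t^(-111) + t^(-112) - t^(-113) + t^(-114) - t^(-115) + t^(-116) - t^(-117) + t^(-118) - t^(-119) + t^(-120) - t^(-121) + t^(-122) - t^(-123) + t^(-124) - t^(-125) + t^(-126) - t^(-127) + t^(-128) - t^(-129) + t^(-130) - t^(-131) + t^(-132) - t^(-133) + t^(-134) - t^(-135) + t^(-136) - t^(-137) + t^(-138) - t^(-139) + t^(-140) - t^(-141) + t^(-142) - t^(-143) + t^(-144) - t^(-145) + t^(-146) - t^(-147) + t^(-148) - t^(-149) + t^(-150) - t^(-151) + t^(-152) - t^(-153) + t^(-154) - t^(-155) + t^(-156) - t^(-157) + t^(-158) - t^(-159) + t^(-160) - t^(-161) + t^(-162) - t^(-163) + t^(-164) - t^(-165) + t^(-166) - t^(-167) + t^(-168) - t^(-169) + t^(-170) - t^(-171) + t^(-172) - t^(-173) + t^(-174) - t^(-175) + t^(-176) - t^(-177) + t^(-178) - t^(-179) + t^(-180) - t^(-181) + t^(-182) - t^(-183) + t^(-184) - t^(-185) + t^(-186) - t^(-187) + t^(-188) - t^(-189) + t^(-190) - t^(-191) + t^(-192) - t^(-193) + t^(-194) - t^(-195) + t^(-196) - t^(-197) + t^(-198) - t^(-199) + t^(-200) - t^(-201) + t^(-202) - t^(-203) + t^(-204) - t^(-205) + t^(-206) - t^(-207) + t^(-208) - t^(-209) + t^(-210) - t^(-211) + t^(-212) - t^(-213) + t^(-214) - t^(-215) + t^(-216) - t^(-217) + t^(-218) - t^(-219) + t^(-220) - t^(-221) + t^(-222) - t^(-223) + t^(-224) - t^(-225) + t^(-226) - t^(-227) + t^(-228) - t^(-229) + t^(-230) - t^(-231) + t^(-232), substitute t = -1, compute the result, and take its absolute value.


Step 1: The polynomial has 465 terms with alternating signs, exponents from 232 down to -232.
Step 2: Substitute t = -1. The i-th term has coefficient (-1)^i and exponent (m-i),
  so its value is (-1)^i * (-1)^(m-i) = (-1)^m = 1 for every i.
Step 3: All 465 terms equal 1, so Delta(-1) = 465 * (1) = 465
Step 4: |Delta(-1)| = 465

465


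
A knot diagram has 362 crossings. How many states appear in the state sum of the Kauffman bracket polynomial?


Each crossing contributes 2 choices (A-smoothing or B-smoothing).
Total states = 2^362 = 9394170331095332911557922387157348109502730195633279482829163886128836100458433773854795993539074812127739904

9394170331095332911557922387157348109502730195633279482829163886128836100458433773854795993539074812127739904


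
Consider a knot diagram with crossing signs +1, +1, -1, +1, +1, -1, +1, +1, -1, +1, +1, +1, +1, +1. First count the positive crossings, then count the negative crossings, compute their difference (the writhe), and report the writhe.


Step 1: Count positive crossings (+1).
Positive crossings: 11
Step 2: Count negative crossings (-1).
Negative crossings: 3
Step 3: Writhe = (positive) - (negative)
w = 11 - 3 = 8
Step 4: |w| = 8, and w is positive

8


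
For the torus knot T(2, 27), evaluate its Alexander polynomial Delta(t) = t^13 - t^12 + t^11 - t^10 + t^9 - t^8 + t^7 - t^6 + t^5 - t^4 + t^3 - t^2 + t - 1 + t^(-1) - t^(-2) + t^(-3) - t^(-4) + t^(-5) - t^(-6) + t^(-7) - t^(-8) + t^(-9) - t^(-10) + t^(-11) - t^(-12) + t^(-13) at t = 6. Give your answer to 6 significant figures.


Substituting t = 6 into Delta(t) = t^13 - t^12 + t^11 - t^10 + t^9 - t^8 + t^7 - t^6 + t^5 - t^4 + t^3 - t^2 + t - 1 + t^(-1) - t^(-2) + t^(-3) - t^(-4) + t^(-5) - t^(-6) + t^(-7) - t^(-8) + t^(-9) - t^(-10) + t^(-11) - t^(-12) + t^(-13):
Term values: (13060694016) + (-2176782336) + (362797056) + (-60466176) + (10077696) + (-1679616) + (279936) + (-46656) + (7776) + (-1296) + (216) + (-36) + (6) + (-1) + (0.166667) + (-0.0277778) + (0.00462963) + (-0.000771605) + (0.000128601) + (-2.14335e-05) + (3.57225e-06) + (-5.95374e-07) + (9.9229e-08) + (-1.65382e-08) + (2.75636e-09) + (-4.59394e-10) + (7.65656e-11)
Sum = 1.119488059e+10
Rounded to 6 significant figures: 1.11949e+10

1.11949e+10


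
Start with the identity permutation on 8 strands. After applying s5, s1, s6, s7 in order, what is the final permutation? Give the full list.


Starting with identity [1, 2, 3, 4, 5, 6, 7, 8].
Apply generators in sequence:
  After s5: [1, 2, 3, 4, 6, 5, 7, 8]
  After s1: [2, 1, 3, 4, 6, 5, 7, 8]
  After s6: [2, 1, 3, 4, 6, 7, 5, 8]
  After s7: [2, 1, 3, 4, 6, 7, 8, 5]
Final permutation: [2, 1, 3, 4, 6, 7, 8, 5]

[2, 1, 3, 4, 6, 7, 8, 5]


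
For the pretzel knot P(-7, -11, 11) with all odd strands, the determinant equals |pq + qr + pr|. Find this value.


Step 1: Compute pq + qr + pr.
pq = (-7)*(-11) = 77
qr = (-11)*11 = -121
pr = (-7)*11 = -77
pq + qr + pr = 77 + (-121) + (-77) = -121
Step 2: Take absolute value.
det(P(-7,-11,11)) = |-121| = 121

121


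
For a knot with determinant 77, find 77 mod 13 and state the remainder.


Step 1: A knot is p-colorable if and only if p divides its determinant.
Step 2: Compute 77 mod 13.
77 = 5 * 13 + 12
Step 3: 77 mod 13 = 12
Step 4: The knot is 13-colorable: no

12


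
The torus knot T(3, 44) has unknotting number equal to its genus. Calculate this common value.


For a torus knot T(p,q), both the unknotting number and genus equal (p-1)(q-1)/2.
= (3-1)(44-1)/2
= 2*43/2
= 86/2 = 43

43


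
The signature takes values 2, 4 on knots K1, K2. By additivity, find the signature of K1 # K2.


The signature is additive under connected sum.
signature(K1 # K2) = (2) + (4)
= 6

6


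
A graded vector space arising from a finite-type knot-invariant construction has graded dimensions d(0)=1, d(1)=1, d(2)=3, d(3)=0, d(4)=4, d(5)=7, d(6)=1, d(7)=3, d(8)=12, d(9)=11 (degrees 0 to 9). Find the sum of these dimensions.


Total dimension = d(0) + d(1) + ... + d(9)
= 1 + 1 + 3 + 0 + 4 + 7 + 1 + 3 + 12 + 11
= 43

43


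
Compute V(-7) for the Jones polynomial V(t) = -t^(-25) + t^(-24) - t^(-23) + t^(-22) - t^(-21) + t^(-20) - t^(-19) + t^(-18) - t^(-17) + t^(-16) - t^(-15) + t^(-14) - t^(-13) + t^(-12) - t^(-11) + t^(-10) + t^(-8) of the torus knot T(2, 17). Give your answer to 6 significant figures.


Substituting t = -7 into V(t) = -t^(-25) + t^(-24) - t^(-23) + t^(-22) - t^(-21) + t^(-20) - t^(-19) + t^(-18) - t^(-17) + t^(-16) - t^(-15) + t^(-14) - t^(-13) + t^(-12) - t^(-11) + t^(-10) + t^(-8):
  (-)t^(-25) = 7.45674e-22
  (+)t^(-24) = 5.21972e-21
  (-)t^(-23) = 3.6538e-20
  (+)t^(-22) = 2.55766e-19
  (-)t^(-21) = 1.79036e-18
  (+)t^(-20) = 1.25325e-17
  (-)t^(-19) = 8.77278e-17
  (+)t^(-18) = 6.14095e-16
  (-)t^(-17) = 4.29866e-15
  (+)t^(-16) = 3.00906e-14
  (-)t^(-15) = 2.10634e-13
  (+)t^(-14) = 1.47444e-12
  (-)t^(-13) = 1.03211e-11
  (+)t^(-12) = 7.22476e-11
  (-)t^(-11) = 5.05733e-10
  (+)t^(-10) = 3.54013e-09
  (+)t^(-8) = 1.73467e-07
Sum = (7.45674e-22) + (5.21972e-21) + (3.6538e-20) + (2.55766e-19) + (1.79036e-18) + (1.25325e-17) + (8.77278e-17) + (6.14095e-16) + (4.29866e-15) + (3.00906e-14) + (2.10634e-13) + (1.47444e-12) + (1.03211e-11) + (7.22476e-11) + (5.05733e-10) + (3.54013e-09) + (1.73467e-07)
= 1.775966809e-07
Rounded to 6 significant figures: 1.77597e-07

1.77597e-07


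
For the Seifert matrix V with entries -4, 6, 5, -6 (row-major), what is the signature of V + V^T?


Step 1: V + V^T = [[-8, 11], [11, -12]]
Step 2: trace = -20, det = -25
Step 3: Discriminant = (-20)^2 - 4*(-25) = 500
Step 4: Eigenvalues: 1.18034, -21.1803
Step 5: Signature = (# positive eigenvalues) - (# negative eigenvalues) = 0

0


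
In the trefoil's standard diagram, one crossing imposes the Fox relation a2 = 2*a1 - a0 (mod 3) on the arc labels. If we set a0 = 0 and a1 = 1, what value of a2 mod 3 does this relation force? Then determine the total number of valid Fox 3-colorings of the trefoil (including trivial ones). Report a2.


Step 1: Apply the given crossing relation 2*a1 - a0 - a2 = 0 (mod 3).
  a2 = 2*a1 - a0 mod 3
  a2 = 2*1 - 0 mod 3
  a2 = 2 - 0 mod 3
  a2 = 2 mod 3 = 2
Step 2: The trefoil has determinant 3.
  Number of Fox p-colorings (p prime) is p^2 if p = 3, else p.
  Since p = 3 divides det = 3, the trefoil is 3-colorable.
  (Indeed for p = 3 any choice of a0, a1 extends to a valid coloring; the trial (a0, a1, a2) = (0, 1, 2) satisfies all three crossing relations.)
  Total colorings = 3^2 = 9
Step 3: a2 = 2, total Fox 3-colorings = 9

2


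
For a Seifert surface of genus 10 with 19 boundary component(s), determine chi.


chi = 2 - 2g - b
= 2 - 2*10 - 19
= 2 - 20 - 19 = -37

-37


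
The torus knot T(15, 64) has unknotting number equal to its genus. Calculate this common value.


For a torus knot T(p,q), both the unknotting number and genus equal (p-1)(q-1)/2.
= (15-1)(64-1)/2
= 14*63/2
= 882/2 = 441

441


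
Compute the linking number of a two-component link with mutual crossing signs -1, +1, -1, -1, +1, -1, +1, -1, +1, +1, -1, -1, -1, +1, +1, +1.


Step 1: Count positive crossings: 8
Step 2: Count negative crossings: 8
Step 3: Sum of signs = 8 - 8 = 0
Step 4: Linking number = sum/2 = 0/2 = 0

0


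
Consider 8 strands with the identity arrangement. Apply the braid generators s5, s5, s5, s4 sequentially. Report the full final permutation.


Starting with identity [1, 2, 3, 4, 5, 6, 7, 8].
Apply generators in sequence:
  After s5: [1, 2, 3, 4, 6, 5, 7, 8]
  After s5: [1, 2, 3, 4, 5, 6, 7, 8]
  After s5: [1, 2, 3, 4, 6, 5, 7, 8]
  After s4: [1, 2, 3, 6, 4, 5, 7, 8]
Final permutation: [1, 2, 3, 6, 4, 5, 7, 8]

[1, 2, 3, 6, 4, 5, 7, 8]


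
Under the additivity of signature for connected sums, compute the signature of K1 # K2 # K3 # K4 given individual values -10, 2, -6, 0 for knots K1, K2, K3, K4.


The signature is additive under connected sum.
signature(K1 # K2 # K3 # K4) = (-10) + (2) + (-6) + (0)
= -14

-14


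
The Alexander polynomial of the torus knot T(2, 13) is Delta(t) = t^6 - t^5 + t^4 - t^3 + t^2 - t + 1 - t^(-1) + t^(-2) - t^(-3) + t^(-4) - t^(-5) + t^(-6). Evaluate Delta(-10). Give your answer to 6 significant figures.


Substituting t = -10 into Delta(t) = t^6 - t^5 + t^4 - t^3 + t^2 - t + 1 - t^(-1) + t^(-2) - t^(-3) + t^(-4) - t^(-5) + t^(-6):
Term values: (1000000) + (100000) + (10000) + (1000) + (100) + (10) + (1) + (0.1) + (0.01) + (0.001) + (0.0001) + (1e-05) + (1e-06)
Sum = 1111111.111
Rounded to 6 significant figures: 1.11111e+06

1.11111e+06


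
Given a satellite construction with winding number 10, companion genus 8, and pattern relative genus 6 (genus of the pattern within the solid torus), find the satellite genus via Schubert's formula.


Schubert: g(satellite) = g_rel(pattern) + |winding| * g(companion),
where g_rel(pattern) is the genus of the pattern relative to the solid torus.
= 6 + 10 * 8
= 6 + 80 = 86

86


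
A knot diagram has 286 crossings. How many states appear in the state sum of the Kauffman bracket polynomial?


Each crossing contributes 2 choices (A-smoothing or B-smoothing).
Total states = 2^286 = 124330809102446660538845562036705210025114037699336929360115994223289874253133343883264

124330809102446660538845562036705210025114037699336929360115994223289874253133343883264


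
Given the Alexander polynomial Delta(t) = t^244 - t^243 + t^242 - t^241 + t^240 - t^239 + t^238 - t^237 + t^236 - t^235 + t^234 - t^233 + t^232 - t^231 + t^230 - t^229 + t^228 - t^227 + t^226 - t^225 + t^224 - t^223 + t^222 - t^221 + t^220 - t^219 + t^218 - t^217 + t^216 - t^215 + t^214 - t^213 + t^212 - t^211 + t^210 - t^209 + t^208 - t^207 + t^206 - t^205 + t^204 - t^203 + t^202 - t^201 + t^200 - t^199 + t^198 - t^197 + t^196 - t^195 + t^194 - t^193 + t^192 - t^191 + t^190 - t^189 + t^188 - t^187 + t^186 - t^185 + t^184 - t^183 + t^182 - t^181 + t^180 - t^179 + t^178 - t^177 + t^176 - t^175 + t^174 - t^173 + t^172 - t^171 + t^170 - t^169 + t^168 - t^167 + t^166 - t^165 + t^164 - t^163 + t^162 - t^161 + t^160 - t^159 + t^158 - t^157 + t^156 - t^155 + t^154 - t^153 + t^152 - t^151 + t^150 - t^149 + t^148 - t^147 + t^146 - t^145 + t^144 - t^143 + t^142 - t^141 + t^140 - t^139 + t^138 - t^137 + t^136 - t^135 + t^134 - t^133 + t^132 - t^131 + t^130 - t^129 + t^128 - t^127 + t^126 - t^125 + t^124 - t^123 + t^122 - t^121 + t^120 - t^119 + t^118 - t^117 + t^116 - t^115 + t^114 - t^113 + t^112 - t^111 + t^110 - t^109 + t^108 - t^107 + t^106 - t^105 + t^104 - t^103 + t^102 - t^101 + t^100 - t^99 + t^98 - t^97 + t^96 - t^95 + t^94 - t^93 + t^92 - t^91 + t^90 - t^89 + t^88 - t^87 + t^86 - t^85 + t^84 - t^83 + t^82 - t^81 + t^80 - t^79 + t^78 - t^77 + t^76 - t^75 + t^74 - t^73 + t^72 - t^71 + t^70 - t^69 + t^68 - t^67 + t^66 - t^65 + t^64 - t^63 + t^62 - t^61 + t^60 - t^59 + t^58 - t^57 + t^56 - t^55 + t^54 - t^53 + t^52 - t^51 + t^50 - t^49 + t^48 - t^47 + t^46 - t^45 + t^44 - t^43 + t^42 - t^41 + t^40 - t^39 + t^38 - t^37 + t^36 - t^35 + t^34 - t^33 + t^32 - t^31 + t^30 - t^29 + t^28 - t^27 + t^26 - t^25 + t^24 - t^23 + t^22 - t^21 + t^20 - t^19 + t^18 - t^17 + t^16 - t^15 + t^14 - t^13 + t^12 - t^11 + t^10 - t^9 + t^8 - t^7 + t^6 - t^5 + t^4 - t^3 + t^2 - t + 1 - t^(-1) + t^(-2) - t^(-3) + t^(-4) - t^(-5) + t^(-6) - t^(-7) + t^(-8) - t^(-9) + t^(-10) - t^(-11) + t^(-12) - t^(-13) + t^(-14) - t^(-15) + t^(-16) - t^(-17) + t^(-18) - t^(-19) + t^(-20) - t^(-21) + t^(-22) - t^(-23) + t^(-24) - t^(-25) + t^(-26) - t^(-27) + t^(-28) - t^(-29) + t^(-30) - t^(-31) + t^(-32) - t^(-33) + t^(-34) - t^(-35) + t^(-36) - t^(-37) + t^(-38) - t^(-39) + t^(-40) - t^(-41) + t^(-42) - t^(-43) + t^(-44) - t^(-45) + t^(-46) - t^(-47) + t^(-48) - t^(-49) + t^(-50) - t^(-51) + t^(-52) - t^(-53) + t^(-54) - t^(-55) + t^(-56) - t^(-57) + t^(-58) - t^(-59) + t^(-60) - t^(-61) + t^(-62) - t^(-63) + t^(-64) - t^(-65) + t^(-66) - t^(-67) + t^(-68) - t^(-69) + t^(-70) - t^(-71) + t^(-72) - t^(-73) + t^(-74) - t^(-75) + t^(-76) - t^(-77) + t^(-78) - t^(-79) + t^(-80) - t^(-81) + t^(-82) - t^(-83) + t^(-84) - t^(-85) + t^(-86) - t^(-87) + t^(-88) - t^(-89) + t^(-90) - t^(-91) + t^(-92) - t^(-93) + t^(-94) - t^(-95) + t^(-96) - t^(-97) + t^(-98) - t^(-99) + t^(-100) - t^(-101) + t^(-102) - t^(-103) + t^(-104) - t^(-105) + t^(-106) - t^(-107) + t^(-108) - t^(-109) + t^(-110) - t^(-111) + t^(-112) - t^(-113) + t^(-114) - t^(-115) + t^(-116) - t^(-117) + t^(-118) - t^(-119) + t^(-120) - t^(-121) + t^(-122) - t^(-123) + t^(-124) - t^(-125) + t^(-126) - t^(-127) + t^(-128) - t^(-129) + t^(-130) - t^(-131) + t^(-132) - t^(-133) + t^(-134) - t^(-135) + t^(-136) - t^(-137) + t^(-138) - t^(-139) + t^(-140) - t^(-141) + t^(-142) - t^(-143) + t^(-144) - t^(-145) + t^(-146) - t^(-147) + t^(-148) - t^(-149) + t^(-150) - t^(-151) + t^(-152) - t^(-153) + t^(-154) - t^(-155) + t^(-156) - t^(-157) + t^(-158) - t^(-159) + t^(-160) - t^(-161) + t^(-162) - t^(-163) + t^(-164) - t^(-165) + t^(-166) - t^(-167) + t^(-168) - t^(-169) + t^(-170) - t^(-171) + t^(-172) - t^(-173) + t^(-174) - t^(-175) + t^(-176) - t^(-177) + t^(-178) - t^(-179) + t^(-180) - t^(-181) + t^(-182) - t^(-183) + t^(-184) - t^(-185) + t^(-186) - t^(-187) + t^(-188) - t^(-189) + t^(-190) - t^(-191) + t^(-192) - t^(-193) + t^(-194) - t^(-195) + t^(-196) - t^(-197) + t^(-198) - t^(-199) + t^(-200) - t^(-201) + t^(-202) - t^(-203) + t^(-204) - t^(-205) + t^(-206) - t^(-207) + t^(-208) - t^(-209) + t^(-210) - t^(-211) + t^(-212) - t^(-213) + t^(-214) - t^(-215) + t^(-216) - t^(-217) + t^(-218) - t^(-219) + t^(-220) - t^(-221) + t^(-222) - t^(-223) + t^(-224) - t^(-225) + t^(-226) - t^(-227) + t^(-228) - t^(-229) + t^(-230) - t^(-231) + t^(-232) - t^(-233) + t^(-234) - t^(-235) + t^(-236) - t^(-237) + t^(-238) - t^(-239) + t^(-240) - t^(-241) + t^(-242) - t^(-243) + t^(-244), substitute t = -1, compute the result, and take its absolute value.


Step 1: The polynomial has 489 terms with alternating signs, exponents from 244 down to -244.
Step 2: Substitute t = -1. The i-th term has coefficient (-1)^i and exponent (m-i),
  so its value is (-1)^i * (-1)^(m-i) = (-1)^m = 1 for every i.
Step 3: All 489 terms equal 1, so Delta(-1) = 489 * (1) = 489
Step 4: |Delta(-1)| = 489

489


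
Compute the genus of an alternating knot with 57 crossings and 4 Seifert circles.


For alternating knots, g = (c - s + 1)/2.
= (57 - 4 + 1)/2
= 54/2 = 27

27


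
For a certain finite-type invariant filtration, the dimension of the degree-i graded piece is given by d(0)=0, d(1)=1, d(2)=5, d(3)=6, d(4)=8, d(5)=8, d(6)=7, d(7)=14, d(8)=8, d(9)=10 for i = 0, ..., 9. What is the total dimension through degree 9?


Total dimension = d(0) + d(1) + ... + d(9)
= 0 + 1 + 5 + 6 + 8 + 8 + 7 + 14 + 8 + 10
= 67

67


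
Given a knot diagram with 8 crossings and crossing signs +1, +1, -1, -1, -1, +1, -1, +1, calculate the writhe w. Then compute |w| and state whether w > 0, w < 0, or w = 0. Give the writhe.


Step 1: Count positive crossings (+1).
Positive crossings: 4
Step 2: Count negative crossings (-1).
Negative crossings: 4
Step 3: Writhe = (positive) - (negative)
w = 4 - 4 = 0
Step 4: |w| = 0, and w is zero

0


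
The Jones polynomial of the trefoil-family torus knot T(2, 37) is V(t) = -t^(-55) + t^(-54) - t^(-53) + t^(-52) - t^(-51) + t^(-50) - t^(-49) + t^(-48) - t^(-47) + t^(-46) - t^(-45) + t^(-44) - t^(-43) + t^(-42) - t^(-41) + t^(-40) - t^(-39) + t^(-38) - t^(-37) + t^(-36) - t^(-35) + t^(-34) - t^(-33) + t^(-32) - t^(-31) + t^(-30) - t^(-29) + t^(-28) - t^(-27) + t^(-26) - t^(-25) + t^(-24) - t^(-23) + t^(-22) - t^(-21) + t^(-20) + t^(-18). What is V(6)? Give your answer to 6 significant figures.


Substituting t = 6 into V(t) = -t^(-55) + t^(-54) - t^(-53) + t^(-52) - t^(-51) + t^(-50) - t^(-49) + t^(-48) - t^(-47) + t^(-46) - t^(-45) + t^(-44) - t^(-43) + t^(-42) - t^(-41) + t^(-40) - t^(-39) + t^(-38) - t^(-37) + t^(-36) - t^(-35) + t^(-34) - t^(-33) + t^(-32) - t^(-31) + t^(-30) - t^(-29) + t^(-28) - t^(-27) + t^(-26) - t^(-25) + t^(-24) - t^(-23) + t^(-22) - t^(-21) + t^(-20) + t^(-18):
  (-)t^(-55) = -1.59104e-43
  (+)t^(-54) = 9.54624e-43
  (-)t^(-53) = -5.72775e-42
  (+)t^(-52) = 3.43665e-41
  (-)t^(-51) = -2.06199e-40
  (+)t^(-50) = 1.23719e-39
  (-)t^(-49) = -7.42316e-39
  (+)t^(-48) = 4.4539e-38
  (-)t^(-47) = -2.67234e-37
  (+)t^(-46) = 1.6034e-36
  (-)t^(-45) = -9.62041e-36
  (+)t^(-44) = 5.77225e-35
  (-)t^(-43) = -3.46335e-34
  (+)t^(-42) = 2.07801e-33
  (-)t^(-41) = -1.24681e-32
  (+)t^(-40) = 7.48083e-32
  (-)t^(-39) = -4.4885e-31
  (+)t^(-38) = 2.6931e-30
  (-)t^(-37) = -1.61586e-29
  (+)t^(-36) = 9.69516e-29
  (-)t^(-35) = -5.8171e-28
  (+)t^(-34) = 3.49026e-27
  (-)t^(-33) = -2.09415e-26
  (+)t^(-32) = 1.25649e-25
  (-)t^(-31) = -7.53896e-25
  (+)t^(-30) = 4.52337e-24
  (-)t^(-29) = -2.71402e-23
  (+)t^(-28) = 1.62841e-22
  (-)t^(-27) = -9.77049e-22
  (+)t^(-26) = 5.86229e-21
  (-)t^(-25) = -3.51738e-20
  (+)t^(-24) = 2.11043e-19
  (-)t^(-23) = -1.26626e-18
  (+)t^(-22) = 7.59753e-18
  (-)t^(-21) = -4.55852e-17
  (+)t^(-20) = 2.73511e-16
  (+)t^(-18) = 9.8464e-15
Sum = (-1.59104e-43) + (9.54624e-43) + (-5.72775e-42) + (3.43665e-41) + (-2.06199e-40) + (1.23719e-39) + (-7.42316e-39) + (4.4539e-38) + (-2.67234e-37) + (1.6034e-36) + (-9.62041e-36) + (5.77225e-35) + (-3.46335e-34) + (2.07801e-33) + (-1.24681e-32) + (7.48083e-32) + (-4.4885e-31) + (2.6931e-30) + (-1.61586e-29) + (9.69516e-29) + (-5.8171e-28) + (3.49026e-27) + (-2.09415e-26) + (1.25649e-25) + (-7.53896e-25) + (4.52337e-24) + (-2.71402e-23) + (1.62841e-22) + (-9.77049e-22) + (5.86229e-21) + (-3.51738e-20) + (2.11043e-19) + (-1.26626e-18) + (7.59753e-18) + (-4.55852e-17) + (2.73511e-16) + (9.8464e-15)
= 1.008083853e-14
Rounded to 6 significant figures: 1.00808e-14

1.00808e-14


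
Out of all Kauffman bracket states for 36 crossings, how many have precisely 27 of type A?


We choose which 27 of 36 crossings get A-smoothings.
C(36, 27) = 36! / (27! * 9!)
= 94143280

94143280


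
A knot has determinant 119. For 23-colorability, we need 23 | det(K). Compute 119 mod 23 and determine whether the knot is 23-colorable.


Step 1: A knot is p-colorable if and only if p divides its determinant.
Step 2: Compute 119 mod 23.
119 = 5 * 23 + 4
Step 3: 119 mod 23 = 4
Step 4: The knot is 23-colorable: no

4


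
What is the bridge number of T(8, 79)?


The bridge number of T(p,q) is min(p,q).
min(8, 79) = 8

8


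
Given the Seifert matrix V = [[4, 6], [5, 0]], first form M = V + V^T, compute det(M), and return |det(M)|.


Step 1: Form V + V^T where V = [[4, 6], [5, 0]]
  V^T = [[4, 5], [6, 0]]
  V + V^T = [[8, 11], [11, 0]]
Step 2: det(V + V^T) = 8*0 - 11*11
  = 0 - 121 = -121
Step 3: Knot determinant = |det(V + V^T)| = |-121| = 121

121


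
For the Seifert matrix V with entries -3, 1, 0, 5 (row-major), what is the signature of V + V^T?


Step 1: V + V^T = [[-6, 1], [1, 10]]
Step 2: trace = 4, det = -61
Step 3: Discriminant = 4^2 - 4*(-61) = 260
Step 4: Eigenvalues: 10.0623, -6.06226
Step 5: Signature = (# positive eigenvalues) - (# negative eigenvalues) = 0

0


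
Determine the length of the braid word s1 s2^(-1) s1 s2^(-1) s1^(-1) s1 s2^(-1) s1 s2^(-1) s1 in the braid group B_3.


The word length counts the number of generators (including inverses).
Listing each generator: s1, s2^(-1), s1, s2^(-1), s1^(-1), s1, s2^(-1), s1, s2^(-1), s1
There are 10 generators in this braid word.

10


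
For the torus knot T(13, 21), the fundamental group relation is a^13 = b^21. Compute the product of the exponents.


The relation is a^13 = b^21.
Product of exponents = 13 * 21
= 273

273


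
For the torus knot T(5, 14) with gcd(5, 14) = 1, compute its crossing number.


For a torus knot T(p, q) with gcd(p,q)=1,
the crossing number is min(p*(q-1), q*(p-1)).
p*(q-1) = 5*13 = 65
q*(p-1) = 14*4 = 56
min(65, 56) = 56

56


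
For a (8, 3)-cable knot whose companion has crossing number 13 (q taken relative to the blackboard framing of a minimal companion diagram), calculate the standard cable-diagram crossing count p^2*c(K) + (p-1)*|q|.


Step 1: Each of the c(K) crossings of the companion diagram becomes p*p = p^2 crossings among the p parallel strands, and each of the |q| twists s_1 s_2 ... s_(p-1) adds (p-1) crossings.
  Crossings = p^2 * c(K) + (p-1)*|q|
Step 2: = 8^2 * 13 + (8-1)*3
Step 3: = 64*13 + 7*3
Step 4: = 832 + 21 = 853

853


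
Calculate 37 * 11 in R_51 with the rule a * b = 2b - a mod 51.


37 * 11 = 2*11 - 37 mod 51
= 22 - 37 mod 51
= -15 mod 51 = 36

36


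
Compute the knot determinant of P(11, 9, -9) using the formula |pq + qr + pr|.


Step 1: Compute pq + qr + pr.
pq = 11*9 = 99
qr = 9*(-9) = -81
pr = 11*(-9) = -99
pq + qr + pr = 99 + (-81) + (-99) = -81
Step 2: Take absolute value.
det(P(11,9,-9)) = |-81| = 81

81


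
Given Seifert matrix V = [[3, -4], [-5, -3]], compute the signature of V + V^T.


Step 1: V + V^T = [[6, -9], [-9, -6]]
Step 2: trace = 0, det = -117
Step 3: Discriminant = 0^2 - 4*(-117) = 468
Step 4: Eigenvalues: 10.8167, -10.8167
Step 5: Signature = (# positive eigenvalues) - (# negative eigenvalues) = 0

0


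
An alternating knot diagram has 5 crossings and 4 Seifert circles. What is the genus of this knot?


For alternating knots, g = (c - s + 1)/2.
= (5 - 4 + 1)/2
= 2/2 = 1

1


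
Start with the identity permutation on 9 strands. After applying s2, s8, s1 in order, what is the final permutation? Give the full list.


Starting with identity [1, 2, 3, 4, 5, 6, 7, 8, 9].
Apply generators in sequence:
  After s2: [1, 3, 2, 4, 5, 6, 7, 8, 9]
  After s8: [1, 3, 2, 4, 5, 6, 7, 9, 8]
  After s1: [3, 1, 2, 4, 5, 6, 7, 9, 8]
Final permutation: [3, 1, 2, 4, 5, 6, 7, 9, 8]

[3, 1, 2, 4, 5, 6, 7, 9, 8]


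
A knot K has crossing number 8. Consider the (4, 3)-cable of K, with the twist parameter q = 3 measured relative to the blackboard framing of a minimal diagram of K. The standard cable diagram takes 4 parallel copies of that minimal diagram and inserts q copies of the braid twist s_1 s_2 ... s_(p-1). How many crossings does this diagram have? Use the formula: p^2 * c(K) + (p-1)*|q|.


Step 1: Each of the c(K) crossings of the companion diagram becomes p*p = p^2 crossings among the p parallel strands, and each of the |q| twists s_1 s_2 ... s_(p-1) adds (p-1) crossings.
  Crossings = p^2 * c(K) + (p-1)*|q|
Step 2: = 4^2 * 8 + (4-1)*3
Step 3: = 16*8 + 3*3
Step 4: = 128 + 9 = 137

137


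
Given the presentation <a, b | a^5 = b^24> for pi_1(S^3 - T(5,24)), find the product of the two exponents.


The relation is a^5 = b^24.
Product of exponents = 5 * 24
= 120

120
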